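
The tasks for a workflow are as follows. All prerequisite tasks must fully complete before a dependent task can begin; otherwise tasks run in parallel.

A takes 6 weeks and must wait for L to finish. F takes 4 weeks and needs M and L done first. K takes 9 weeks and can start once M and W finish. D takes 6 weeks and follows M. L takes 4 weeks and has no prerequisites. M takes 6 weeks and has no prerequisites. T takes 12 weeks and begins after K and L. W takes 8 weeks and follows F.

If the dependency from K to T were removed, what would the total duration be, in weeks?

27

Before: longest chain M→F→W→K→T = 6+4+8+9+12 = 39, finish 39.
Without K→T, T's earliest start moves from 27 to 4.
New critical path: M→F→W→K = 6+4+8+9 = 27 ⇒ 27 weeks.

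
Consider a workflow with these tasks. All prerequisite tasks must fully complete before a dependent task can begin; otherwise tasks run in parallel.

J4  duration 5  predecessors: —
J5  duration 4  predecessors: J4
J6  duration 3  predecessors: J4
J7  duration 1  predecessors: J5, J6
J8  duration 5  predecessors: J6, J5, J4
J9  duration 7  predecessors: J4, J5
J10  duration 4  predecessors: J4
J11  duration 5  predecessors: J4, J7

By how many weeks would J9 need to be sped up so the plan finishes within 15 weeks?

Current finish: 16 weeks; target: 15.
J9 is on every critical path, so each week cut from J9 cuts the finish by one (this holds down to a finish of 15).
Need 16 − 15 = 1 week off J9 → J9 becomes 6 weeks, finish becomes 15.

1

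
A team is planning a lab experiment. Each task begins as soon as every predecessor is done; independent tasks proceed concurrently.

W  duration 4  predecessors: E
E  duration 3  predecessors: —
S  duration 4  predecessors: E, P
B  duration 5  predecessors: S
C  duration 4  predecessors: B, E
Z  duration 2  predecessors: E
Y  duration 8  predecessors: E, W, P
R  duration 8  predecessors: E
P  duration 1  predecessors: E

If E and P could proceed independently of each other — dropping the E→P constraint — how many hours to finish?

With the dependency in place, E→P→S→B→C = 3+1+4+5+4 = 17 sets the finish at 17 hours.
Without E→P, P's earliest start moves from 3 to 0.
The longest chain is now E→S→B→C = 3+4+5+4 = 16, so the job takes 16 hours.

16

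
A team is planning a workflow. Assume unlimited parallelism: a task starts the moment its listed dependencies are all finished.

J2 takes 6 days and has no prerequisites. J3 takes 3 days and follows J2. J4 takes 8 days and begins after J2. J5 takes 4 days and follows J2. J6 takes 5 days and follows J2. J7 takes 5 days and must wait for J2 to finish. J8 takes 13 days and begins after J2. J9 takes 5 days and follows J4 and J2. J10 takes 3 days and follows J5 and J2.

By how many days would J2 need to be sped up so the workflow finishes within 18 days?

1

Current finish: 19 days; target: 18.
J2 is on every critical path, so each day cut from J2 cuts the finish by one (this holds down to a finish of 14).
Need 19 − 18 = 1 day off J2 → J2 becomes 5 days, finish becomes 18.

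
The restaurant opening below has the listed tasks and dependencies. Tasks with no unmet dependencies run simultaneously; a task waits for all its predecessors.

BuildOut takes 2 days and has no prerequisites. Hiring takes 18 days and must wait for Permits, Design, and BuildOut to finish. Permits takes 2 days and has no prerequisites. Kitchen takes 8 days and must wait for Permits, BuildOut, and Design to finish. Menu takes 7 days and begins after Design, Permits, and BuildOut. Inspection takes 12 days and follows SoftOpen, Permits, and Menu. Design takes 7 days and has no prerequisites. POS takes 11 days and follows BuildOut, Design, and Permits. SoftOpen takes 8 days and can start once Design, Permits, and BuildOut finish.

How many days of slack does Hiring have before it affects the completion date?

Critical path: Design→SoftOpen→Inspection = 7+8+12 = 27, so the finish is 27 days.
The longest chain containing Hiring totals 25 days.
Slack of Hiring = 9 − 7 = 2 days.

2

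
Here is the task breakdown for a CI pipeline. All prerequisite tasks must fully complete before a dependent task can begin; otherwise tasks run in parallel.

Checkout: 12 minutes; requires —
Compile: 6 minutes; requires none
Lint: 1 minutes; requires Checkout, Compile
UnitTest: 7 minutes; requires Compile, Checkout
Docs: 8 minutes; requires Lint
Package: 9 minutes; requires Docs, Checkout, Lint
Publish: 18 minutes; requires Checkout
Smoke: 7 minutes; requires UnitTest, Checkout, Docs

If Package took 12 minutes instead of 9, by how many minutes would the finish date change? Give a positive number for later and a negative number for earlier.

3

Actual critical path: Checkout→Lint→Docs→Package = 12+1+8+9 = 30 ⇒ 30 minutes.
Since Package is critical, the +3 change carries straight to that chain (now 33 minutes).
That remains the longest chain; total 33 minutes.
Change in finish: 33 − 30 = +3 minutes.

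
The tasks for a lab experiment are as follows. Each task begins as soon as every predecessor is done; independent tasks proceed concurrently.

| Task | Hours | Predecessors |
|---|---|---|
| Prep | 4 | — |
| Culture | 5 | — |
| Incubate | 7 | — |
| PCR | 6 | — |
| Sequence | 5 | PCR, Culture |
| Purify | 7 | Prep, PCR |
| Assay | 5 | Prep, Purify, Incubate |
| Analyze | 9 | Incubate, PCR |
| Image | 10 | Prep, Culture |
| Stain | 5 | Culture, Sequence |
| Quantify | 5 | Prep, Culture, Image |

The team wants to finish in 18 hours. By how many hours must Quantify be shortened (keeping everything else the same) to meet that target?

Current finish: 20 hours; target: 18.
Quantify is on every critical path, so each hour cut from Quantify cuts the finish by one (this holds down to a finish of 18).
Need 20 − 18 = 2 hours off Quantify → Quantify becomes 3 hours, finish becomes 18.

2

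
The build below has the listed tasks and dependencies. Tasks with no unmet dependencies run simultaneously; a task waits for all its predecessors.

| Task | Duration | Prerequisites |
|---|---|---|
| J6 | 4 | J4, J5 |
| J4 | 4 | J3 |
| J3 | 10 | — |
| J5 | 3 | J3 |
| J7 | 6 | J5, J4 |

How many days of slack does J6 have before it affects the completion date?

Critical path: J3→J4→J7 = 10+4+6 = 20, so the finish is 20 days.
The longest chain containing J6 totals 18 days.
Slack of J6 = 16 − 14 = 2 days.

2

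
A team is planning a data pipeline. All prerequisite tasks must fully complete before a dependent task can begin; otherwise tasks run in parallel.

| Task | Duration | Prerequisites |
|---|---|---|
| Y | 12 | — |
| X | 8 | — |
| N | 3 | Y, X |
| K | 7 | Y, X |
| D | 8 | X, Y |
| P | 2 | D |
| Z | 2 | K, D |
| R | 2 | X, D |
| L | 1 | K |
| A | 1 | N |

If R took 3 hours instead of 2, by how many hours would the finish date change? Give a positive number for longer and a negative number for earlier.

The binding path is Y→D→R = 12+8+2 = 22; finish at 22 hours.
R is on the critical path; changing it to 3 makes that path 23 hours.
No other chain overtakes it, so the finish is 23 hours.
Change in finish: 23 − 22 = +1 hours.

1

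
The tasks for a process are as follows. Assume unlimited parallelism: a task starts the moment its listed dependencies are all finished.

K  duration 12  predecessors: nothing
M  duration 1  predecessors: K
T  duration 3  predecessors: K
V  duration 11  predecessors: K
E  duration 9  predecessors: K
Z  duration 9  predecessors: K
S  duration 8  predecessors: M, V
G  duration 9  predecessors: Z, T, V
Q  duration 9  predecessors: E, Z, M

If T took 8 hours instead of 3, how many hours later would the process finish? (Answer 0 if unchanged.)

Baseline: K→V→G = 12+11+9 = 32 → 32 hours.
T has 8 hours of float (longest path through it is 24).
The critical path is still K→V→G; finish is now 32 hours.
Change in finish: 32 − 32 = +0 hours.

0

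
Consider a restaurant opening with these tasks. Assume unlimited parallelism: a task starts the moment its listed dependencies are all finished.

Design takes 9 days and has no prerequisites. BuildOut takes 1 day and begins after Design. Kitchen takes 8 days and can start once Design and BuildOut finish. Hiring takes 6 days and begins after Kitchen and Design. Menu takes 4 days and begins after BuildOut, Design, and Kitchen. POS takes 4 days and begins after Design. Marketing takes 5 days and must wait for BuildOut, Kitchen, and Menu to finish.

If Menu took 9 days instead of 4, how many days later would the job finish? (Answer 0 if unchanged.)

Baseline: Design→BuildOut→Kitchen→Menu→Marketing = 9+1+8+4+5 = 27 → 27 days.
Menu lies on that path, so at 9 days the path becomes 32 days.
The critical path is still Design→BuildOut→Kitchen→Menu→Marketing; finish is now 32 days.
Change in finish: 32 − 27 = +5 days.

5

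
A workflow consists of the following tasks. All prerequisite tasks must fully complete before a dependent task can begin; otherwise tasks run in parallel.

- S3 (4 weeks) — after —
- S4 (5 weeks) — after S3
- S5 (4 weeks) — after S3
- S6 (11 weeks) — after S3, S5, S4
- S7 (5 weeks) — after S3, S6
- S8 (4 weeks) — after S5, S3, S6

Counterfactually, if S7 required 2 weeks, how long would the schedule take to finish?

24

As given, the longest chain is S3→S4→S6→S7 = 4+5+11+5 = 25, so the finish is 25 weeks.
S7 lies on that path, so at 2 weeks the path becomes 22 weeks.
The binding chain switches to S3→S4→S6→S8 = 4+5+11+4 = 24; finish 24 weeks.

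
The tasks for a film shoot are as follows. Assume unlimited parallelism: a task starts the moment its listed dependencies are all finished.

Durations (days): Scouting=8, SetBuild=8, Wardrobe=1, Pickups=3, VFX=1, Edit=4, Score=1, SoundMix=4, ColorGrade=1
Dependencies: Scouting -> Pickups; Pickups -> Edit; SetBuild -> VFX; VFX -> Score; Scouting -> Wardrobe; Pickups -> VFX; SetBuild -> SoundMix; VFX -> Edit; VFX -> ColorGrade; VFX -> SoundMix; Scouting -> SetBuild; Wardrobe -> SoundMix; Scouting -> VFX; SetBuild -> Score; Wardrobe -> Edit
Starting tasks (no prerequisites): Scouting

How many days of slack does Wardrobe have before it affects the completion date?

Critical path: Scouting→SetBuild→VFX→Edit = 8+8+1+4 = 21, so the finish is 21 days.
Wardrobe finishes as early as 9 and must finish by 17.
Float = 21 − 13 = 8.

8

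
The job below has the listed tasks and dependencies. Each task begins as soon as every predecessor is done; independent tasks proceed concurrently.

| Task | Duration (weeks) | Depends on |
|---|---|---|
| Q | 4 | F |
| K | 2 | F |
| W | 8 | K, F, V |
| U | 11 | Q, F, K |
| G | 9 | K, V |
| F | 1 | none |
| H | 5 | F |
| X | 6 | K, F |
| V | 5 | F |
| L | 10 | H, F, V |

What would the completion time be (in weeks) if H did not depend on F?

With the dependency in place, F→Q→U = 1+4+11 = 16 sets the finish at 16 weeks.
Without F→H, H's earliest start moves from 1 to 0.
After: F→Q→U = 1+4+11 = 16 → 16 weeks.

16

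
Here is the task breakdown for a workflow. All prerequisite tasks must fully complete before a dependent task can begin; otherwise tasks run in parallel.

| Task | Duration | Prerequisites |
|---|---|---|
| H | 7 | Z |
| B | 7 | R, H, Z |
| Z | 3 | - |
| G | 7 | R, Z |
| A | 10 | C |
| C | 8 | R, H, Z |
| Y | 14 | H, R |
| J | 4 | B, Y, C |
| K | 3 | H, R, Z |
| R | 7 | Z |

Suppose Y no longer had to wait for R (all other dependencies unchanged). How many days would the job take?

28

With the dependency in place, Z→H→C→A = 3+7+8+10 = 28 sets the finish at 28 days.
Dropping R→Y doesn't change Y's earliest start (10); another predecessor still binds.
The longest chain is now Z→H→C→A = 3+7+8+10 = 28, so the job takes 28 days.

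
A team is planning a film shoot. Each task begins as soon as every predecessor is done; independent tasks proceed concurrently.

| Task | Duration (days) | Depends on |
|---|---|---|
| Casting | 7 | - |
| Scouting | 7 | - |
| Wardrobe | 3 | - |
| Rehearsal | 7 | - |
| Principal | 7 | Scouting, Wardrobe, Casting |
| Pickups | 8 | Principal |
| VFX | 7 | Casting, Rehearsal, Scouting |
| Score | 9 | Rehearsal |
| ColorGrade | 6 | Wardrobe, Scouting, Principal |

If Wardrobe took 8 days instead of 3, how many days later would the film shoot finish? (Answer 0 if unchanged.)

The binding path is Casting→Principal→Pickups = 7+7+8 = 22; finish at 22 days.
Wardrobe is off the critical path — its longest chain is 18 days, giving 4 of slack.
The binding chain switches to Wardrobe→Principal→Pickups = 8+7+8 = 23; finish 23 days.
Change in finish: 23 − 22 = +1 days.

1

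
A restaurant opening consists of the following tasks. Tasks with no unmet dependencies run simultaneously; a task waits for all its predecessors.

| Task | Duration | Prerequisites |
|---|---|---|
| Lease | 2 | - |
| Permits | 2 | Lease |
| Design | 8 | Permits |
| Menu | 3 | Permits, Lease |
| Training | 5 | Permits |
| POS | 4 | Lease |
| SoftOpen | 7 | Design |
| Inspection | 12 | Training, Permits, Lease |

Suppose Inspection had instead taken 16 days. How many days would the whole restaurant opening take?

Critical path before the change: Lease→Permits→Training→Inspection = 2+2+5+12 = 21 giving 21 days.
Since Inspection is critical, the +4 change carries straight to that chain (now 25 days).
That remains the longest chain; total 25 days.

25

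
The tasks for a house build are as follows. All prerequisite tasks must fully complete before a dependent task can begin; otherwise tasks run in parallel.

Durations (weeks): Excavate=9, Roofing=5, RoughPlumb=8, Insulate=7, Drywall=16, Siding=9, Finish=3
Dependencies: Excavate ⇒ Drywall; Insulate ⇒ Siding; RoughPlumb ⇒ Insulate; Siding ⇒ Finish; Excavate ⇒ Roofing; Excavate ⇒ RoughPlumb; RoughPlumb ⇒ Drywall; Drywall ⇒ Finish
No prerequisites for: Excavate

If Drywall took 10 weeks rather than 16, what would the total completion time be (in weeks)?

Actual critical path: Excavate→RoughPlumb→Drywall→Finish = 9+8+16+3 = 36 ⇒ 36 weeks.
Since Drywall is critical, the -6 change carries straight to that chain (now 30 weeks).
New critical path: Excavate→RoughPlumb→Insulate→Siding→Finish = 9+8+7+9+3 = 36 ⇒ 36 weeks.

36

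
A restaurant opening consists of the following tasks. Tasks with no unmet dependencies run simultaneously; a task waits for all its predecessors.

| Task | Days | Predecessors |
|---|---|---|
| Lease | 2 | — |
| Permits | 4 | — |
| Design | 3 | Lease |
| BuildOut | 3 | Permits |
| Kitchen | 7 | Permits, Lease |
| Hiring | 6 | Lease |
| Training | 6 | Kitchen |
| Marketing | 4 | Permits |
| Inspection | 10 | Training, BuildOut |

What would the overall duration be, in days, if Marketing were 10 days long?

27

Baseline: Permits→Kitchen→Training→Inspection = 4+7+6+10 = 27 → 27 days.
The longest path through Marketing is only 8 days, so Marketing has float 19.
That remains the longest chain; total 27 days.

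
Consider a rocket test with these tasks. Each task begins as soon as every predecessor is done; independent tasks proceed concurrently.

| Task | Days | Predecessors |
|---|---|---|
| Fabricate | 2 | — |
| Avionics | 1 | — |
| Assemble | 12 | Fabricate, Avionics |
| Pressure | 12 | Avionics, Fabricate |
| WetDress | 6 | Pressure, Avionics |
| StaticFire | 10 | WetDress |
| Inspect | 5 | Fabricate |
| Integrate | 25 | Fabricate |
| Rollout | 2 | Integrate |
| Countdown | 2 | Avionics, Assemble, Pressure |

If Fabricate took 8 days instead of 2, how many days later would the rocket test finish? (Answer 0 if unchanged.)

Actual critical path: Fabricate→Pressure→WetDress→StaticFire = 2+12+6+10 = 30 ⇒ 30 days.
Fabricate is on the critical path; changing it to 8 makes that path 36 days.
No other chain overtakes it, so the finish is 36 days.
Change in finish: 36 − 30 = +6 days.

6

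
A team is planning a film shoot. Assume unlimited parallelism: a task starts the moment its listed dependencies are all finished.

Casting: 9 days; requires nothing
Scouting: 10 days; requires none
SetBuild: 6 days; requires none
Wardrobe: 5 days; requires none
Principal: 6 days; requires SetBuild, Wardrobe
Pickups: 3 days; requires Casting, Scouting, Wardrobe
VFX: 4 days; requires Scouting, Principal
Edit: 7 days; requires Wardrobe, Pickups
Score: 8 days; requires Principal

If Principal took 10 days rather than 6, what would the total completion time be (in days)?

Baseline: SetBuild→Principal→Score = 6+6+8 = 20 → 20 days.
Principal is on the critical path; changing it to 10 makes that path 24 days.
The critical path is still SetBuild→Principal→Score; finish is now 24 days.

24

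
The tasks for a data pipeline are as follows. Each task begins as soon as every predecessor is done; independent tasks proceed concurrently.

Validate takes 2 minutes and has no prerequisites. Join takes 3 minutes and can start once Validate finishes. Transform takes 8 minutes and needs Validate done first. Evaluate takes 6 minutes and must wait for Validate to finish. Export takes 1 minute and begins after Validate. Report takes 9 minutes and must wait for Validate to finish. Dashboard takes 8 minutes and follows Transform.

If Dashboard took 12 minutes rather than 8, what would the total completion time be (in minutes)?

22

Actual critical path: Validate→Transform→Dashboard = 2+8+8 = 18 ⇒ 18 minutes.
Dashboard is on the critical path; changing it to 12 makes that path 22 minutes.
That remains the longest chain; total 22 minutes.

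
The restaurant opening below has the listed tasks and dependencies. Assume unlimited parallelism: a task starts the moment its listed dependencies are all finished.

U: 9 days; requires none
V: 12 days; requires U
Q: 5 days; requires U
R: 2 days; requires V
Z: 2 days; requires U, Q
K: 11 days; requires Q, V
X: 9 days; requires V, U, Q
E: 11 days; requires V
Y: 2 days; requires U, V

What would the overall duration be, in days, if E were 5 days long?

The binding path is U→V→E = 9+12+11 = 32; finish at 32 days.
Since E is critical, the -6 change carries straight to that chain (now 26 days).
New critical path: U→V→K = 9+12+11 = 32 ⇒ 32 days.

32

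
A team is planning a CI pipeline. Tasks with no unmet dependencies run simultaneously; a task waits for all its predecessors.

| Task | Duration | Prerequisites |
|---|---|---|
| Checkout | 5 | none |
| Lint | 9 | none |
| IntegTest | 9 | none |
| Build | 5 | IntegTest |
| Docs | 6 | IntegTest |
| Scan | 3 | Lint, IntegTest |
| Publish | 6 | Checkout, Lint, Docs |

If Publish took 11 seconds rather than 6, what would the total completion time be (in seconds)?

26

Baseline: IntegTest→Docs→Publish = 9+6+6 = 21 → 21 seconds.
Publish lies on that path, so at 11 seconds the path becomes 26 seconds.
The critical path is still IntegTest→Docs→Publish; finish is now 26 seconds.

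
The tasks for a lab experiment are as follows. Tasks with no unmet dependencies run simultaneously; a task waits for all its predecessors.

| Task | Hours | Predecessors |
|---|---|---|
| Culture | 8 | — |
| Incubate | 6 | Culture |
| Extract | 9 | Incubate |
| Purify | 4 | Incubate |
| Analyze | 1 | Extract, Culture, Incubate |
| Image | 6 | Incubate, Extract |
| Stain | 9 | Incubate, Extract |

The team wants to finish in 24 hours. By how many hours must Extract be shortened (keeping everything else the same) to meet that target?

8

Current finish: 32 hours; target: 24.
Extract is on every critical path, so each hour cut from Extract cuts the finish by one (this holds down to a finish of 24).
Need 32 − 24 = 8 hours off Extract → Extract becomes 1 hour, finish becomes 24.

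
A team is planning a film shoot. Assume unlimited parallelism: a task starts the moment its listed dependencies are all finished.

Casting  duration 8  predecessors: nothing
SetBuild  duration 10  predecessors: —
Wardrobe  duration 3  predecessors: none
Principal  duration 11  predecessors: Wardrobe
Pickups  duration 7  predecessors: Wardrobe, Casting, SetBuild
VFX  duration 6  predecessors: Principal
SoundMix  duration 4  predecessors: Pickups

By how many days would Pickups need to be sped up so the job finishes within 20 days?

1

Current finish: 21 days; target: 20.
Pickups is on every critical path, so each day cut from Pickups cuts the finish by one (this holds down to a finish of 20).
Need 21 − 20 = 1 day off Pickups → Pickups becomes 6 days, finish becomes 20.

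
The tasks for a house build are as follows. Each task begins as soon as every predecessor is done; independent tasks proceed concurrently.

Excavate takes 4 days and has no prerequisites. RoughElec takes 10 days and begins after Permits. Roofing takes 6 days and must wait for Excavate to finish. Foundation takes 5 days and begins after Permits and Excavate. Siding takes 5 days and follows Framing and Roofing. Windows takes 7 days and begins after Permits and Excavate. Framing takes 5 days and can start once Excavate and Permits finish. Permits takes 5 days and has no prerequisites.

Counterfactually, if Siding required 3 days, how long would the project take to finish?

Critical path before the change: Permits→Framing→Siding = 5+5+5 = 15 giving 15 days.
Siding lies on that path, so at 3 days the path becomes 13 days.
Now Permits→RoughElec = 5+10 = 15 is longest, so the finish becomes 15 days.

15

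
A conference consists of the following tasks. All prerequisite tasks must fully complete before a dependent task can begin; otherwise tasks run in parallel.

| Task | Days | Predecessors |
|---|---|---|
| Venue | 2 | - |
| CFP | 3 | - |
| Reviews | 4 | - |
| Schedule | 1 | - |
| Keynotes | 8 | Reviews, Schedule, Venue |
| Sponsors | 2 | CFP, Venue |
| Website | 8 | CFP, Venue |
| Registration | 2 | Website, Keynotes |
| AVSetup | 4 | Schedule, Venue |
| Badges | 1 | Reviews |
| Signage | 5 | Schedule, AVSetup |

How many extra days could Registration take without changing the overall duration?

The longest chain is Reviews→Keynotes→Registration = 4+8+2 = 14; overall finish 14 days.
Registration finishes as early as 14 and must finish by 14.
Float = 14 − 14 = 0.

0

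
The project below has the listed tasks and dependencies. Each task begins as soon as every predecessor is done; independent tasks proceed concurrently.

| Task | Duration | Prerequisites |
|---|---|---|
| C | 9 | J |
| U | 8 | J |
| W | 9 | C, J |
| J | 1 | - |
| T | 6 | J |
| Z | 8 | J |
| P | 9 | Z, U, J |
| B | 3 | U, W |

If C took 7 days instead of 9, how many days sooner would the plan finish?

Baseline: J→C→W→B = 1+9+9+3 = 22 → 22 days.
C is on the critical path; changing it to 7 makes that path 20 days.
The critical path is still J→C→W→B; finish is now 20 days.
Change in finish: 20 − 22 = -2 days.

2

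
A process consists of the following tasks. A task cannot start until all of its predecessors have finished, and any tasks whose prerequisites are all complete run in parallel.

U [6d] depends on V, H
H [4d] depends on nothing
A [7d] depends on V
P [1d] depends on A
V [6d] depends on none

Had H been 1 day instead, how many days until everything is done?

Baseline: V→A→P = 6+7+1 = 14 → 14 days.
H has 4 days of float (longest path through it is 10).
No other chain overtakes it, so the finish is 14 days.

14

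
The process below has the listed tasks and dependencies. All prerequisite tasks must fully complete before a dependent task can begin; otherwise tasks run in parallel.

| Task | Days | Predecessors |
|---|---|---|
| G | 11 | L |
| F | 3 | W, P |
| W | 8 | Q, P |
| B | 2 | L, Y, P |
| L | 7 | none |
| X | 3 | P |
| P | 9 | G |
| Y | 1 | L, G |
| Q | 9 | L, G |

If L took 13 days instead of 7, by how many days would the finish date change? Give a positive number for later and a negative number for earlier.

6

Critical path before the change: L→G→Q→W→F = 7+11+9+8+3 = 38 giving 38 days.
L is on the critical path; changing it to 13 makes that path 44 days.
The critical path is still L→G→Q→W→F; finish is now 44 days.
Change in finish: 44 − 38 = +6 days.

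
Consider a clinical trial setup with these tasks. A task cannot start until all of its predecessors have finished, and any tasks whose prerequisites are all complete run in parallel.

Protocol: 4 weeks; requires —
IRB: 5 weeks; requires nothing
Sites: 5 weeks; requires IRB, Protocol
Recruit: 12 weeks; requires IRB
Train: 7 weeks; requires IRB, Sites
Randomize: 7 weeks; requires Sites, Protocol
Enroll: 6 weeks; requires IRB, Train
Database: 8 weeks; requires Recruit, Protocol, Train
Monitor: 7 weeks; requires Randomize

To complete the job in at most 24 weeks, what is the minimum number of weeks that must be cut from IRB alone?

1

Current finish: 25 weeks; target: 24.
IRB is on every critical path, so each week cut from IRB cuts the finish by one (this holds down to a finish of 24).
Need 25 − 24 = 1 week off IRB → IRB becomes 4 weeks, finish becomes 24.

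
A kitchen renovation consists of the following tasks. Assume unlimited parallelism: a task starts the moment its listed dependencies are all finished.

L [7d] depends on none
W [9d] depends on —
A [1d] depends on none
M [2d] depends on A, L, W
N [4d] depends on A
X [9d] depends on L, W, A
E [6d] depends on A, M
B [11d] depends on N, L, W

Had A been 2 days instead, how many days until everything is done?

Actual critical path: W→B = 9+11 = 20 ⇒ 20 days.
A has 4 days of float (longest path through it is 16).
No other chain overtakes it, so the finish is 20 days.

20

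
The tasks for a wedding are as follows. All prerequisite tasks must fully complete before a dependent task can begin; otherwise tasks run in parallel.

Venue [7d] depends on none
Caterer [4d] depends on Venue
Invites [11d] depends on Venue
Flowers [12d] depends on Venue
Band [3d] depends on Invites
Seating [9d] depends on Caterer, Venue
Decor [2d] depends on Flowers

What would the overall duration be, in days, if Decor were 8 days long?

Baseline: Venue→Flowers→Decor = 7+12+2 = 21 → 21 days.
Decor is on the critical path; changing it to 8 makes that path 27 days.
The critical path is still Venue→Flowers→Decor; finish is now 27 days.

27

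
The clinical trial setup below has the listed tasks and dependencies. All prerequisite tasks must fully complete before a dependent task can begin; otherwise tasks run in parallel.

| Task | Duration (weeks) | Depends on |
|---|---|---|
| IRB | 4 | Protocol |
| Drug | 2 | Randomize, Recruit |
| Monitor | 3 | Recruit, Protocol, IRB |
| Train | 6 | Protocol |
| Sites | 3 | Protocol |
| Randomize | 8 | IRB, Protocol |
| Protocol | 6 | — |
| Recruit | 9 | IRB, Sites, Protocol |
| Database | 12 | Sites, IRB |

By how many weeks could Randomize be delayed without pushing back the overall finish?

2

Critical path: Protocol→IRB→Recruit→Monitor = 6+4+9+3 = 22, so the finish is 22 weeks.
Longest path through Randomize: 20 weeks (earliest finish 18, latest finish 20).
So Randomize can slip 20 − 18 = 2 weeks.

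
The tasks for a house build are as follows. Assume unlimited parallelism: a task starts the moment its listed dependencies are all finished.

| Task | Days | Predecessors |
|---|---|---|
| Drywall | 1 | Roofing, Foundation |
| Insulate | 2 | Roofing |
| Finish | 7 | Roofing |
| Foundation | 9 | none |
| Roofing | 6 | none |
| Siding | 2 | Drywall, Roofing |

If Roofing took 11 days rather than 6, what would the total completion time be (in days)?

Critical path before the change: Roofing→Finish = 6+7 = 13 giving 13 days.
Roofing is on the critical path; changing it to 11 makes that path 18 days.
The critical path is still Roofing→Finish; finish is now 18 days.

18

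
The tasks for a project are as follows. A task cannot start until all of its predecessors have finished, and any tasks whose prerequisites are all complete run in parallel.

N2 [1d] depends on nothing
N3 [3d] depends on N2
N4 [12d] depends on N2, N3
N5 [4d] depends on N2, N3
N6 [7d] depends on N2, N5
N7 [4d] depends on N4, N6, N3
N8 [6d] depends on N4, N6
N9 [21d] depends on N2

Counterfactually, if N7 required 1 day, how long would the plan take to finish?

22

As given, the longest chain is N2→N3→N4→N8 = 1+3+12+6 = 22, so the finish is 22 days.
The longest path through N7 is only 20 days, so N7 has float 2.
The critical path is still N2→N3→N4→N8; finish is now 22 days.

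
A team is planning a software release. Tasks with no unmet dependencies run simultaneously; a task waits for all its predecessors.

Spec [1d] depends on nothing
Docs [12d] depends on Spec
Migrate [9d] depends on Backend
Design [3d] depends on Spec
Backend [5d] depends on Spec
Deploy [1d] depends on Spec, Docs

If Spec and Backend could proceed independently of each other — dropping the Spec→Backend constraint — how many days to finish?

14

Before: longest chain Spec→Backend→Migrate = 1+5+9 = 15, finish 15.
Without Spec→Backend, Backend's earliest start moves from 1 to 0.
The longest chain is now Spec→Docs→Deploy = 1+12+1 = 14, so the project takes 14 days.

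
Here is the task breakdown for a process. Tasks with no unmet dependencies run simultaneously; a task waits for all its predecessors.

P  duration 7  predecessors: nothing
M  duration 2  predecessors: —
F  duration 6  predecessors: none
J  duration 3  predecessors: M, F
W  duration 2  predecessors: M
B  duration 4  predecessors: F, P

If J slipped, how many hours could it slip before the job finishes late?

Critical path: P→B = 7+4 = 11, so the finish is 11 hours.
The longest chain containing J totals 9 hours.
Slack of J = 8 − 6 = 2 hours.

2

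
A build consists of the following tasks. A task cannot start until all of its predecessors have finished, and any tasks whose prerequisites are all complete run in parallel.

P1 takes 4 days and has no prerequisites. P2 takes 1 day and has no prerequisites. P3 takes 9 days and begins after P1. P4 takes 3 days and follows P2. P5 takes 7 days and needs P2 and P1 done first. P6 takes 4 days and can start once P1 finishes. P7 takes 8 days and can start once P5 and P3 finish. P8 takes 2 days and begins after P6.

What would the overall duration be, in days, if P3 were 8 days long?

20

Baseline: P1→P3→P7 = 4+9+8 = 21 → 21 days.
P3 lies on that path, so at 8 days the path becomes 20 days.
No other chain overtakes it, so the finish is 20 days.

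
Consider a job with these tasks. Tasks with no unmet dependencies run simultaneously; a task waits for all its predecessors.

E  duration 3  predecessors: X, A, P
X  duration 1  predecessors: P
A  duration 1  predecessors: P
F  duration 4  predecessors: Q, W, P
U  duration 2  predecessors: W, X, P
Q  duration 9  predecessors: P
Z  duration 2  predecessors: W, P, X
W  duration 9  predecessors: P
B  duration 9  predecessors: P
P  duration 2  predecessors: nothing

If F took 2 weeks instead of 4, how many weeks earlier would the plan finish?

2

As given, the longest chain is P→W→F = 2+9+4 = 15, so the finish is 15 weeks.
Since F is critical, the -2 change carries straight to that chain (now 13 weeks).
No other chain overtakes it, so the finish is 13 weeks.
Change in finish: 13 − 15 = -2 weeks.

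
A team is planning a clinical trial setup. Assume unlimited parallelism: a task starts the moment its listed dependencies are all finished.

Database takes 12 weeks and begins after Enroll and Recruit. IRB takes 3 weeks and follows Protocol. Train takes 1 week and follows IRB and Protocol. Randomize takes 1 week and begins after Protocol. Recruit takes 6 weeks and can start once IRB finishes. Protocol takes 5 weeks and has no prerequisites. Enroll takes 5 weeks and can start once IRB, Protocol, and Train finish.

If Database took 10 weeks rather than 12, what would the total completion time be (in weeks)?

Actual critical path: Protocol→IRB→Recruit→Database = 5+3+6+12 = 26 ⇒ 26 weeks.
Database is on the critical path; changing it to 10 makes that path 24 weeks.
The critical path is still Protocol→IRB→Recruit→Database; finish is now 24 weeks.

24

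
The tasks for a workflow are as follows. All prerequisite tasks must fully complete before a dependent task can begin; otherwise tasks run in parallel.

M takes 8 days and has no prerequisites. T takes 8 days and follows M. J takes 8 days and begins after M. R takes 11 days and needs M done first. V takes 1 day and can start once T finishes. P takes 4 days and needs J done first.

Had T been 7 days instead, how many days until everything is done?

Actual critical path: M→J→P = 8+8+4 = 20 ⇒ 20 days.
T has 3 days of float (longest path through it is 17).
No other chain overtakes it, so the finish is 20 days.

20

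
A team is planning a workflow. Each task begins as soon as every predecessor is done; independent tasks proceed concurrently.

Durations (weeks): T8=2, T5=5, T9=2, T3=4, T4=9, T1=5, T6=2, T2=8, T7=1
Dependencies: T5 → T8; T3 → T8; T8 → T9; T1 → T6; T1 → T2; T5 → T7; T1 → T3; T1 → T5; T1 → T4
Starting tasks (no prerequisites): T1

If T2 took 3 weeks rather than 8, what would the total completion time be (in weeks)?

As given, the longest chain is T1→T4 = 5+9 = 14, so the finish is 14 weeks.
The longest path through T2 is only 13 weeks, so T2 has float 1.
No other chain overtakes it, so the finish is 14 weeks.

14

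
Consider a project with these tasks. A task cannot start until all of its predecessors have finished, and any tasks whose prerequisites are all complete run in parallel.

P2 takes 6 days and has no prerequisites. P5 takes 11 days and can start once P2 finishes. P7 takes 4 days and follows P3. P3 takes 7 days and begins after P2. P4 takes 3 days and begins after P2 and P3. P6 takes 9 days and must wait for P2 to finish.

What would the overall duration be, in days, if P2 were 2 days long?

Critical path before the change: P2→P3→P7 = 6+7+4 = 17 giving 17 days.
P2 is on the critical path; changing it to 2 makes that path 13 days.
The critical path is still P2→P3→P7; finish is now 13 days.

13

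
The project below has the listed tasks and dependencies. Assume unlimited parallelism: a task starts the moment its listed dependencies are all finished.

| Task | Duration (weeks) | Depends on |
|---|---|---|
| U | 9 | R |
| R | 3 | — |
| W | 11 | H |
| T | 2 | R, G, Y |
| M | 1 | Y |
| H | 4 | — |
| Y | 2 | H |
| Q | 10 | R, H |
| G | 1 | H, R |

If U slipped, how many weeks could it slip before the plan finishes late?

Critical path: H→W = 4+11 = 15, so the finish is 15 weeks.
The longest chain containing U totals 12 weeks.
So U can slip 15 − 12 = 3 weeks.

3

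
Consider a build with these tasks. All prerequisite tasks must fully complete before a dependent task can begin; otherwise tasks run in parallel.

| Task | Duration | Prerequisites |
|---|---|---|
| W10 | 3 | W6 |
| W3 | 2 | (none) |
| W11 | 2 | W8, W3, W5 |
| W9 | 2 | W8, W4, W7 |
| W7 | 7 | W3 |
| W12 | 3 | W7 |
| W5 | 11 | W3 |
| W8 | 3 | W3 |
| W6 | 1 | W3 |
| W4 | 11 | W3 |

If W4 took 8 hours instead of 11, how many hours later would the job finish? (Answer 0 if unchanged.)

0

Baseline: W3→W4→W9 = 2+11+2 = 15 → 15 hours.
Since W4 is critical, the -3 change carries straight to that chain (now 12 hours).
New critical path: W3→W5→W11 = 2+11+2 = 15 ⇒ 15 hours.
Change in finish: 15 − 15 = +0 hours.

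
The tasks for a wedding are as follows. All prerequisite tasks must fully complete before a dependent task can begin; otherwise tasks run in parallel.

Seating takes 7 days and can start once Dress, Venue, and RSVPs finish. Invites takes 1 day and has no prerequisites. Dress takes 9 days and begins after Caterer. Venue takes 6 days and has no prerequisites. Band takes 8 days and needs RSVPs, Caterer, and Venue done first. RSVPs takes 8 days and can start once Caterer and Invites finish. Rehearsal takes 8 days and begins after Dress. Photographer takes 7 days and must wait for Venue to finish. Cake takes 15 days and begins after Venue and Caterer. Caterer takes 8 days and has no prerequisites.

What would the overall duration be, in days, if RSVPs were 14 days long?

Actual critical path: Caterer→Dress→Rehearsal = 8+9+8 = 25 ⇒ 25 days.
RSVPs has 1 day of float (longest path through it is 24).
Now Caterer→RSVPs→Band = 8+14+8 = 30 is longest, so the finish becomes 30 days.

30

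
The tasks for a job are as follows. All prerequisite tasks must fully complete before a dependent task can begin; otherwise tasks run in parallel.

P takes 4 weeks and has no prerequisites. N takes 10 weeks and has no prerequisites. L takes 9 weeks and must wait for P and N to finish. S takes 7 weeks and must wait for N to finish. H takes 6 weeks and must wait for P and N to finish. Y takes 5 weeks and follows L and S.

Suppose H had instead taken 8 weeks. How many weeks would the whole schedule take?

Critical path before the change: N→L→Y = 10+9+5 = 24 giving 24 weeks.
H has 8 weeks of float (longest path through it is 16).
The critical path is still N→L→Y; finish is now 24 weeks.

24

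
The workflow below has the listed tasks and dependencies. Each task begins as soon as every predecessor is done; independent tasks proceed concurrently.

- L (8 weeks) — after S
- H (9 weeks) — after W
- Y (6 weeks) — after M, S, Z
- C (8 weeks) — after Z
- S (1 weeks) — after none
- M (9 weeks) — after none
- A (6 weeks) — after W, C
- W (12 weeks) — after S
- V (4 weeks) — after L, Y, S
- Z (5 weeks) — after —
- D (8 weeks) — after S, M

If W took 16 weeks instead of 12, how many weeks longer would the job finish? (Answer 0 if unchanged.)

4

Actual critical path: S→W→H = 1+12+9 = 22 ⇒ 22 weeks.
Since W is critical, the +4 change carries straight to that chain (now 26 weeks).
The critical path is still S→W→H; finish is now 26 weeks.
Change in finish: 26 − 22 = +4 weeks.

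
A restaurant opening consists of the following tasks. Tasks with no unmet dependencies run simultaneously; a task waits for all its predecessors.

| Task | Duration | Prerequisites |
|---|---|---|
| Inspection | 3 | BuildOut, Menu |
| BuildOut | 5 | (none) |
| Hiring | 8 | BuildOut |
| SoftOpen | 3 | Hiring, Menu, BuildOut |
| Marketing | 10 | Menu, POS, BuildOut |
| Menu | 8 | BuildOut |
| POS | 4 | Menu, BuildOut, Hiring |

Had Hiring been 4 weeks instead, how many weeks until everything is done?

27

Baseline: BuildOut→Hiring→POS→Marketing = 5+8+4+10 = 27 → 27 weeks.
Hiring lies on that path, so at 4 weeks the path becomes 23 weeks.
Now BuildOut→Menu→POS→Marketing = 5+8+4+10 = 27 is longest, so the finish becomes 27 weeks.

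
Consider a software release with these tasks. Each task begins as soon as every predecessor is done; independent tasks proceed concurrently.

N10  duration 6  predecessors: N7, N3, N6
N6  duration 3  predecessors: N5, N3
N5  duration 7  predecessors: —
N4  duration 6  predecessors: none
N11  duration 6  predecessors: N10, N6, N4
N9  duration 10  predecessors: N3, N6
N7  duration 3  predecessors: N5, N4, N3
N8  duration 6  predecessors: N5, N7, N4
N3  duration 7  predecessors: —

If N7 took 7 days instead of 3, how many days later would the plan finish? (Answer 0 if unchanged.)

4

Baseline: N5→N7→N10→N11 = 7+3+6+6 = 22 → 22 days.
N7 is on the critical path; changing it to 7 makes that path 26 days.
The binding chain switches to N3→N7→N10→N11 = 7+7+6+6 = 26; finish 26 days.
Change in finish: 26 − 22 = +4 days.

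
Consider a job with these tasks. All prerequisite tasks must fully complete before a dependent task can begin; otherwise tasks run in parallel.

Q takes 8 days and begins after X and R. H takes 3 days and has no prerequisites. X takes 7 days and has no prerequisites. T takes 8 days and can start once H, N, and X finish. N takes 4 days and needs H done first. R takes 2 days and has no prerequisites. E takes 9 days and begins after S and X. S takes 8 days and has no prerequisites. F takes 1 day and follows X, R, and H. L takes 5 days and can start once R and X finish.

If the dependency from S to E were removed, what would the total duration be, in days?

16

With the dependency in place, S→E = 8+9 = 17 sets the finish at 17 days.
Without S→E, E's earliest start moves from 8 to 7.
After: X→E = 7+9 = 16 → 16 days.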